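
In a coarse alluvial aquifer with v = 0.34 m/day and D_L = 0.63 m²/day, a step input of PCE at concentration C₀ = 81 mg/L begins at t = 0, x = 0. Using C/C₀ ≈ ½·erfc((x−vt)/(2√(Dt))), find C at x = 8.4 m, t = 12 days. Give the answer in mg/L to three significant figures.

10.8 mg/L

For a continuous step input, C/C₀ ≈ ½·erfc((x−vt)/(2√(Dt))).
vt = 0.34 × 12 = 4.08 m and 2√(Dt) = 2√(0.63 × 12) = 5.499 m.
Argument (x−vt)/(2√(Dt)) = (8.4 − 4.08)/5.499 = 0.7856; ½·erfc(0.7856) = 0.1333.
C = 81 × 0.1333 = 10.8 mg/L.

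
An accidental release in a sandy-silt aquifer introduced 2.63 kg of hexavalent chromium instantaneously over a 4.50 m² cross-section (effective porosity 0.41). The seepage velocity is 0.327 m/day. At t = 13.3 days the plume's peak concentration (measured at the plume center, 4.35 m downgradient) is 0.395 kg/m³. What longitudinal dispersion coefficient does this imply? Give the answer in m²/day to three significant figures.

At the plume center C_max = M/(n_e·A·√(4πDt)), so D = M²/(4πt·(n_e·A·C_max)²).
n_e·A·C_max = 0.41 × 4.50 × 0.395 = 0.7288 kg/m.
D = 2.63²/(4π × 13.3 × 0.7288²) = 0.0779 m²/day.

0.0779 m²/day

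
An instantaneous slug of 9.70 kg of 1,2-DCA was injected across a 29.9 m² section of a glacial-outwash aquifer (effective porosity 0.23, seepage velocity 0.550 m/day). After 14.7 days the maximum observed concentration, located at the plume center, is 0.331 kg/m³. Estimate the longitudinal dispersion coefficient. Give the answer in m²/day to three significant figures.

At the plume center C_max = M/(n_e·A·√(4πDt)), so D = M²/(4πt·(n_e·A·C_max)²).
n_e·A·C_max = 0.23 × 29.9 × 0.331 = 2.276 kg/m.
D = 9.70²/(4π × 14.7 × 2.276²) = 0.0983 m²/day.

0.0983 m²/day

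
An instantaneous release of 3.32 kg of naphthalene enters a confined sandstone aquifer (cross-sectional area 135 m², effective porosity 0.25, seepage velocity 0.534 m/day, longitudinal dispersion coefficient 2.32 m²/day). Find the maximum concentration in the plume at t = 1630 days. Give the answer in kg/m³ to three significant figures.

0.000451 kg/m³

The peak of an instantaneous 1D plume sits at x = vt; there the Gaussian factor is 1 and C_max = M/(n_e·A·√(4πDt)), where n_e·A is the pore area the mass is dissolved in.
√(4πDt) = √(4π × 2.32 × 1630) = 218.0 m, so C_max = 3.32/(0.25 × 135 × 218.0) = 0.000451 kg/m³.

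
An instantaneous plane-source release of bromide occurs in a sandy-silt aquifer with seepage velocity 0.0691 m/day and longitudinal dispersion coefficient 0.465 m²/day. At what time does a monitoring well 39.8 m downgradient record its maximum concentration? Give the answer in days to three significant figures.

For the 1D instantaneous-source solution, setting ∂C/∂t = 0 at fixed x gives v²t² + 2Dt − x² = 0, so t = (√(D² + v²x²) − D)/v².
√(D² + v²x²) = √(0.465² + 0.0691² × 39.8²) = 2.789; v² = 0.00477481.
t = (2.789 − 0.465)/0.00477481 = 487 days (vs. the pure-advection estimate x/v = 576 d).

487 days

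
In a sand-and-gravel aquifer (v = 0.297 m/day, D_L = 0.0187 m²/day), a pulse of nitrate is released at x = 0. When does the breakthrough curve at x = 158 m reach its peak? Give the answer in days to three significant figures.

532 days

For the 1D instantaneous-source solution, setting ∂C/∂t = 0 at fixed x gives v²t² + 2Dt − x² = 0, so t = (√(D² + v²x²) − D)/v².
√(D² + v²x²) = √(0.0187² + 0.297² × 158²) = 46.93; v² = 0.088209.
t = (46.93 − 0.0187)/0.088209 = 532 days (vs. the pure-advection estimate x/v = 532 d).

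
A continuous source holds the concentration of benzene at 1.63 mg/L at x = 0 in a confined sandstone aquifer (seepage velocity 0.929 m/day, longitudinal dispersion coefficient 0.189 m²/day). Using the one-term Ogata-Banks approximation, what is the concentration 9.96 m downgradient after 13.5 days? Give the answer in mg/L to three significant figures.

1.42 mg/L

For a continuous step input, C/C₀ ≈ ½·erfc((x−vt)/(2√(Dt))).
vt = 0.929 × 13.5 = 12.5415 m and 2√(Dt) = 2√(0.189 × 13.5) = 3.195 m.
Argument (x−vt)/(2√(Dt)) = (9.96 − 12.5415)/3.195 = -0.8080; ½·erfc(-0.8080) = 0.8734.
C = 1.63 × 0.8734 = 1.42 mg/L.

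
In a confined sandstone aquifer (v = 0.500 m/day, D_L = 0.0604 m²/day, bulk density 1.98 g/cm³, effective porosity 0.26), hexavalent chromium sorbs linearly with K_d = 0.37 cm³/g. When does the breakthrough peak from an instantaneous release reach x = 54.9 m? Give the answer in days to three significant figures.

418 days

Retardation factor R = 1 + ρ_b·K_d/n = 1 + 1.98 × 0.37/0.26 = 3.818.
Sorption retards both mechanisms: v_R = v/R = 0.1310 m/day, D_R = D/R = 0.01582 m²/day.
Peak time from v_R²t² + 2D_R t − x² = 0: t = (√(D_R² + v_R²x²) − D_R)/v_R².
√(D_R² + v_R²x²) = √(0.01582² + 0.1310² × 54.9²) = 7.192; v_R² = 0.01716.
t = (7.192 − 0.01582)/0.01716 = 418 days.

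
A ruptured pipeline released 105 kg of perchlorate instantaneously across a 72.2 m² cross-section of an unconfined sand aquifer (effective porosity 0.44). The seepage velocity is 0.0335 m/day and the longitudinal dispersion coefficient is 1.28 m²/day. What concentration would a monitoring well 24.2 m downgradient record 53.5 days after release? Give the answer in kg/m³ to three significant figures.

0.0180 kg/m³

For an instantaneous plane source, C(x,t) = M/(n_e·A·√(4πDt)) · exp(−(x−vt)²/(4Dt)), with n_e·A the pore (flow) area.
Plume center vt = 0.0335 × 53.5 = 1.79225 m, so the well at 24.2 m is 22.40775 m downgradient of the peak.
√(4πDt) = 29.34 m, giving peak height M/(n_e·A·√(4πDt)) = 105/(0.44 × 72.2 × 29.34) = 0.1127 kg/m³.
(x−vt)²/(4Dt) = (22.40775)²/(4 × 1.28 × 53.5) = 1.833; exp(−1.833) = 0.1599.
C = 0.1127 × 0.1599 = 0.0180 kg/m³.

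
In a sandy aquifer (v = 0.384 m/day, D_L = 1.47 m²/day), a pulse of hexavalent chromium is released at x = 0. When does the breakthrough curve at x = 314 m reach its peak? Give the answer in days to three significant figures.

808 days

For the 1D instantaneous-source solution, setting ∂C/∂t = 0 at fixed x gives v²t² + 2Dt − x² = 0, so t = (√(D² + v²x²) − D)/v².
√(D² + v²x²) = √(1.47² + 0.384² × 314²) = 120.6; v² = 0.147456.
t = (120.6 − 1.47)/0.147456 = 808 days (vs. the pure-advection estimate x/v = 818 d).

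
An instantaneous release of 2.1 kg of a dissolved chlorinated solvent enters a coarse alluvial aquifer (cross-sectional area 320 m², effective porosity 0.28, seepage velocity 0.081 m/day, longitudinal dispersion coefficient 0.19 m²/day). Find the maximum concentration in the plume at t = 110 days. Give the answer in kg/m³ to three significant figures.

0.00145 kg/m³

The peak of an instantaneous 1D plume sits at x = vt; there the Gaussian factor is 1 and C_max = M/(n_e·A·√(4πDt)), where n_e·A is the pore area the mass is dissolved in.
√(4πDt) = √(4π × 0.19 × 110) = 16.21 m, so C_max = 2.1/(0.28 × 320 × 16.21) = 0.00145 kg/m³.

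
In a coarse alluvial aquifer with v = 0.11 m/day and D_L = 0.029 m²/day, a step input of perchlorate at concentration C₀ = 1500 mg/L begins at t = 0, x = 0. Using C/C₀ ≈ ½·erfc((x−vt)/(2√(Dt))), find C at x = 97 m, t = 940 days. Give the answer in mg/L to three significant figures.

1210 mg/L

For a continuous step input, C/C₀ ≈ ½·erfc((x−vt)/(2√(Dt))).
vt = 0.11 × 940 = 103.4 m and 2√(Dt) = 2√(0.029 × 940) = 10.44 m.
Argument (x−vt)/(2√(Dt)) = (97 − 103.4)/10.44 = -0.6130; ½·erfc(-0.6130) = 0.8070.
C = 1500 × 0.8070 = 1210 mg/L.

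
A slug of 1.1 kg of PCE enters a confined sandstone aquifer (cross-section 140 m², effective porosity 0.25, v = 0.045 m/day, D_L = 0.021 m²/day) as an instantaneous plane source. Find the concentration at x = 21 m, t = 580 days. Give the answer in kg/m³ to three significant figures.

For an instantaneous plane source, C(x,t) = M/(n_e·A·√(4πDt)) · exp(−(x−vt)²/(4Dt)), with n_e·A the pore (flow) area.
Plume center vt = 0.045 × 580 = 26.1 m, so the well at 21 m is 5.1 m upgradient of the peak.
√(4πDt) = 12.37 m, giving peak height M/(n_e·A·√(4πDt)) = 1.1/(0.25 × 140 × 12.37) = 0.002541 kg/m³.
(x−vt)²/(4Dt) = (-5.1)²/(4 × 0.021 × 580) = 0.5339; exp(−0.5339) = 0.5863.
C = 0.002541 × 0.5863 = 0.00149 kg/m³.

0.00149 kg/m³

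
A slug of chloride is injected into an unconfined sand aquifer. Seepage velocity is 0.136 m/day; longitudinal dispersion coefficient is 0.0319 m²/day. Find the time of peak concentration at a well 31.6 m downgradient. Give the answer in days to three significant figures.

231 days

For the 1D instantaneous-source solution, setting ∂C/∂t = 0 at fixed x gives v²t² + 2Dt − x² = 0, so t = (√(D² + v²x²) − D)/v².
√(D² + v²x²) = √(0.0319² + 0.136² × 31.6²) = 4.298; v² = 0.018496.
t = (4.298 − 0.0319)/0.018496 = 231 days (vs. the pure-advection estimate x/v = 232 d).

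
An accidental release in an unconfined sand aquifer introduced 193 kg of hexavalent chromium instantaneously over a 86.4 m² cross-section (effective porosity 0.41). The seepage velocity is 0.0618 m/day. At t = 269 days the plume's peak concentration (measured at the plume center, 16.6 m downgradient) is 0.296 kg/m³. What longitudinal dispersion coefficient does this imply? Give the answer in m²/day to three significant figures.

At the plume center C_max = M/(n_e·A·√(4πDt)), so D = M²/(4πt·(n_e·A·C_max)²).
n_e·A·C_max = 0.41 × 86.4 × 0.296 = 10.49 kg/m.
D = 193²/(4π × 269 × 10.49²) = 0.100 m²/day.

0.100 m²/day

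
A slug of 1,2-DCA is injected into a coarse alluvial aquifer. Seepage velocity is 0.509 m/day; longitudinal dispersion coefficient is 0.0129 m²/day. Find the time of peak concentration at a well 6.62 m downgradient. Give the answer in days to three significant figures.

For the 1D instantaneous-source solution, setting ∂C/∂t = 0 at fixed x gives v²t² + 2Dt − x² = 0, so t = (√(D² + v²x²) − D)/v².
√(D² + v²x²) = √(0.0129² + 0.509² × 6.62²) = 3.370; v² = 0.259081.
t = (3.370 − 0.0129)/0.259081 = 13.0 days (vs. the pure-advection estimate x/v = 13.0 d).

13.0 days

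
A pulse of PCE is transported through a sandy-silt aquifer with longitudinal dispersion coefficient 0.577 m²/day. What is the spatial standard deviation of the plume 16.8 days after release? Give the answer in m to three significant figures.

Dispersive spreading gives a Gaussian with σ² = 2Dt; advection only shifts the center.
σ = √(2 × 0.577 × 16.8) = 4.40 m.

4.40 m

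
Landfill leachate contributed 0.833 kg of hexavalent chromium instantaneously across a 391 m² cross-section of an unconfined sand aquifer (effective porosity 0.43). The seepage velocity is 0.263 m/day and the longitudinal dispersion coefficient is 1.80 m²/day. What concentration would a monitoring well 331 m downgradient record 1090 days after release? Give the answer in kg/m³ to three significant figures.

2.46e-05 kg/m³

For an instantaneous plane source, C(x,t) = M/(n_e·A·√(4πDt)) · exp(−(x−vt)²/(4Dt)), with n_e·A the pore (flow) area.
Plume center vt = 0.263 × 1090 = 286.67 m, so the well at 331 m is 44.33 m downgradient of the peak.
√(4πDt) = 157.0 m, giving peak height M/(n_e·A·√(4πDt)) = 0.833/(0.43 × 391 × 157.0) = 3.156e-05 kg/m³.
(x−vt)²/(4Dt) = (44.33)²/(4 × 1.80 × 1090) = 0.2504; exp(−0.2504) = 0.7785.
C = 3.156e-05 × 0.7785 = 2.46e-05 kg/m³.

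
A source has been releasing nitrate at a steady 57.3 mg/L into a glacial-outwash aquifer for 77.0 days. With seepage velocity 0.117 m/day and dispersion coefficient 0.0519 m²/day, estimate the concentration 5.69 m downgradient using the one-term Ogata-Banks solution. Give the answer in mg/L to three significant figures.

50.4 mg/L

For a continuous step input, C/C₀ ≈ ½·erfc((x−vt)/(2√(Dt))).
vt = 0.117 × 77.0 = 9.009 m and 2√(Dt) = 2√(0.0519 × 77.0) = 3.998 m.
Argument (x−vt)/(2√(Dt)) = (5.69 − 9.009)/3.998 = -0.8302; ½·erfc(-0.8302) = 0.8798.
C = 57.3 × 0.8798 = 50.4 mg/L.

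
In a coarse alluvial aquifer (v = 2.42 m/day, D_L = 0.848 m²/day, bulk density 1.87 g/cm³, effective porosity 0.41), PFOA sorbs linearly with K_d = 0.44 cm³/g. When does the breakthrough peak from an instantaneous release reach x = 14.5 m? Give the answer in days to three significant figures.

17.6 days

Retardation factor R = 1 + ρ_b·K_d/n = 1 + 1.87 × 0.44/0.41 = 3.007.
Sorption retards both mechanisms: v_R = v/R = 0.8048 m/day, D_R = D/R = 0.2820 m²/day.
Peak time from v_R²t² + 2D_R t − x² = 0: t = (√(D_R² + v_R²x²) − D_R)/v_R².
√(D_R² + v_R²x²) = √(0.2820² + 0.8048² × 14.5²) = 11.67; v_R² = 0.6477.
t = (11.67 − 0.2820)/0.6477 = 17.6 days.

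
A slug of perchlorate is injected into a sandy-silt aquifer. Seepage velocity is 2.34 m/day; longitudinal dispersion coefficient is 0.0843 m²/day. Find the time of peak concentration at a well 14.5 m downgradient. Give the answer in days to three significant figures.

6.18 days

For the 1D instantaneous-source solution, setting ∂C/∂t = 0 at fixed x gives v²t² + 2Dt − x² = 0, so t = (√(D² + v²x²) − D)/v².
√(D² + v²x²) = √(0.0843² + 2.34² × 14.5²) = 33.93; v² = 5.4756.
t = (33.93 − 0.0843)/5.4756 = 6.18 days (vs. the pure-advection estimate x/v = 6.20 d).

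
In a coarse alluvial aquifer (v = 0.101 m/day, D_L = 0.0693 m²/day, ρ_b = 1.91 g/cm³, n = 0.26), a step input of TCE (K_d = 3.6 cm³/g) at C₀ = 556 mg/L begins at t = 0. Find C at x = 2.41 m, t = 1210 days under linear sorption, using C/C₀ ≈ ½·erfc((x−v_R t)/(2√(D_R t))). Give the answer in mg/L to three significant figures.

442 mg/L

Retardation factor R = 1 + ρ_b·K_d/n = 1 + 1.91 × 3.6/0.26 = 27.45.
Sorption retards both mechanisms: v_R = v/R = 0.003679 m/day, D_R = D/R = 0.002525 m²/day.
v_R·t = 0.003679 × 1210 = 4.45159 m; 2√(D_R t) = 3.496 m; argument = (2.41 − 4.45159)/3.496 = -0.5840.
C = C₀ × ½·erfc(-0.5840) = 556 × 0.7956 = 442 mg/L.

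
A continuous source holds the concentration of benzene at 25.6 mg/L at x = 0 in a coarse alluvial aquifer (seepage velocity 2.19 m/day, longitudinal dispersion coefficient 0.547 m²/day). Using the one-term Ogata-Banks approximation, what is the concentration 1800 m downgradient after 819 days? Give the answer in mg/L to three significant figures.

10.6 mg/L

For a continuous step input, C/C₀ ≈ ½·erfc((x−vt)/(2√(Dt))).
vt = 2.19 × 819 = 1793.61 m and 2√(Dt) = 2√(0.547 × 819) = 42.33 m.
Argument (x−vt)/(2√(Dt)) = (1800 − 1793.61)/42.33 = 0.1510; ½·erfc(0.1510) = 0.4155.
C = 25.6 × 0.4155 = 10.6 mg/L.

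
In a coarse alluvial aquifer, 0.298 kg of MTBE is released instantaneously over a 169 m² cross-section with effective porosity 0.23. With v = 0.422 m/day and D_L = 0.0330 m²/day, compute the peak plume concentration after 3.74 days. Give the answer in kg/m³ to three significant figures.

0.00616 kg/m³

The peak of an instantaneous 1D plume sits at x = vt; there the Gaussian factor is 1 and C_max = M/(n_e·A·√(4πDt)), where n_e·A is the pore area the mass is dissolved in.
√(4πDt) = √(4π × 0.0330 × 3.74) = 1.245 m, so C_max = 0.298/(0.23 × 169 × 1.245) = 0.00616 kg/m³.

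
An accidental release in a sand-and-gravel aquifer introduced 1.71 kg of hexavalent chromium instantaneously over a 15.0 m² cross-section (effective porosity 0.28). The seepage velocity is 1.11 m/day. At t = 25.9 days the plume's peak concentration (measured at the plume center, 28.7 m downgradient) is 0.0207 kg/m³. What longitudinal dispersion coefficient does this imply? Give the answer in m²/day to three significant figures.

1.19 m²/day

At the plume center C_max = M/(n_e·A·√(4πDt)), so D = M²/(4πt·(n_e·A·C_max)²).
n_e·A·C_max = 0.28 × 15.0 × 0.0207 = 0.08694 kg/m.
D = 1.71²/(4π × 25.9 × 0.08694²) = 1.19 m²/day.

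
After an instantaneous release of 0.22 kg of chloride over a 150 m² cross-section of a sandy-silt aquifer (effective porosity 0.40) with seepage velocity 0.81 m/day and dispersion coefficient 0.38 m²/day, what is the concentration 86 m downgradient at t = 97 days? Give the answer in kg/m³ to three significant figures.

0.000117 kg/m³

For an instantaneous plane source, C(x,t) = M/(n_e·A·√(4πDt)) · exp(−(x−vt)²/(4Dt)), with n_e·A the pore (flow) area.
Plume center vt = 0.81 × 97 = 78.57 m, so the well at 86 m is 7.43 m downgradient of the peak.
√(4πDt) = 21.52 m, giving peak height M/(n_e·A·√(4πDt)) = 0.22/(0.40 × 150 × 21.52) = 0.0001704 kg/m³.
(x−vt)²/(4Dt) = (7.43)²/(4 × 0.38 × 97) = 0.3744; exp(−0.3744) = 0.6877.
C = 0.0001704 × 0.6877 = 0.000117 kg/m³.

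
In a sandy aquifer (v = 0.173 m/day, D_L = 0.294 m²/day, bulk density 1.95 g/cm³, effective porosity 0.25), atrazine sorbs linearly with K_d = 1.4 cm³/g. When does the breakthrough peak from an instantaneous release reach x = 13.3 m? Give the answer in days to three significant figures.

Retardation factor R = 1 + ρ_b·K_d/n = 1 + 1.95 × 1.4/0.25 = 11.92.
Sorption retards both mechanisms: v_R = v/R = 0.01451 m/day, D_R = D/R = 0.02466 m²/day.
Peak time from v_R²t² + 2D_R t − x² = 0: t = (√(D_R² + v_R²x²) − D_R)/v_R².
√(D_R² + v_R²x²) = √(0.02466² + 0.01451² × 13.3²) = 0.1946; v_R² = 0.0002105.
t = (0.1946 − 0.02466)/0.0002105 = 807 days.

807 days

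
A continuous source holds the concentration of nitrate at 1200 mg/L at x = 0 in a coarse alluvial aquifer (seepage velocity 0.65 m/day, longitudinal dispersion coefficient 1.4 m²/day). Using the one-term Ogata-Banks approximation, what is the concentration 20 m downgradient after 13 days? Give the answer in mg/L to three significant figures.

For a continuous step input, C/C₀ ≈ ½·erfc((x−vt)/(2√(Dt))).
vt = 0.65 × 13 = 8.45 m and 2√(Dt) = 2√(1.4 × 13) = 8.532 m.
Argument (x−vt)/(2√(Dt)) = (20 − 8.45)/8.532 = 1.354; ½·erfc(1.354) = 0.02776.
C = 1200 × 0.02776 = 33.3 mg/L.

33.3 mg/L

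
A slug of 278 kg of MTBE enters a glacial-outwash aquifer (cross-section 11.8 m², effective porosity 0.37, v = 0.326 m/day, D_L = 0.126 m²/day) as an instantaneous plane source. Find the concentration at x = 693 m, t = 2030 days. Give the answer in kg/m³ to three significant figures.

0.433 kg/m³

For an instantaneous plane source, C(x,t) = M/(n_e·A·√(4πDt)) · exp(−(x−vt)²/(4Dt)), with n_e·A the pore (flow) area.
Plume center vt = 0.326 × 2030 = 661.78 m, so the well at 693 m is 31.22 m downgradient of the peak.
√(4πDt) = 56.69 m, giving peak height M/(n_e·A·√(4πDt)) = 278/(0.37 × 11.8 × 56.69) = 1.123 kg/m³.
(x−vt)²/(4Dt) = (31.22)²/(4 × 0.126 × 2030) = 0.9527; exp(−0.9527) = 0.3857.
C = 1.123 × 0.3857 = 0.433 kg/m³.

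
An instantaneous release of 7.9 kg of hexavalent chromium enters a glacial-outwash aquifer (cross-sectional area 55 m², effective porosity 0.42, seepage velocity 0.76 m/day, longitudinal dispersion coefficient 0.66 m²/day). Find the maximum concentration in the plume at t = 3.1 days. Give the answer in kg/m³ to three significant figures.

The peak of an instantaneous 1D plume sits at x = vt; there the Gaussian factor is 1 and C_max = M/(n_e·A·√(4πDt)), where n_e·A is the pore area the mass is dissolved in.
√(4πDt) = √(4π × 0.66 × 3.1) = 5.071 m, so C_max = 7.9/(0.42 × 55 × 5.071) = 0.0674 kg/m³.

0.0674 kg/m³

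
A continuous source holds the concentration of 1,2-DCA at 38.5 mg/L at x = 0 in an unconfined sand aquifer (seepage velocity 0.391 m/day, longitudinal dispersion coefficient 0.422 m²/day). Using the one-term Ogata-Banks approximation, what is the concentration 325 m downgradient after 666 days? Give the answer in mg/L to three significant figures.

For a continuous step input, C/C₀ ≈ ½·erfc((x−vt)/(2√(Dt))).
vt = 0.391 × 666 = 260.406 m and 2√(Dt) = 2√(0.422 × 666) = 33.53 m.
Argument (x−vt)/(2√(Dt)) = (325 − 260.406)/33.53 = 1.926; ½·erfc(1.926) = 0.003227.
C = 38.5 × 0.003227 = 0.124 mg/L.

0.124 mg/L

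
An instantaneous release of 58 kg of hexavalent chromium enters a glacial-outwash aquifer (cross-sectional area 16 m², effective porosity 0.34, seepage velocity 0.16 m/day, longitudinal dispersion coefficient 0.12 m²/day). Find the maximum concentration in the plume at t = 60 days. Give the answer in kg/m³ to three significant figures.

The peak of an instantaneous 1D plume sits at x = vt; there the Gaussian factor is 1 and C_max = M/(n_e·A·√(4πDt)), where n_e·A is the pore area the mass is dissolved in.
√(4πDt) = √(4π × 0.12 × 60) = 9.512 m, so C_max = 58/(0.34 × 16 × 9.512) = 1.12 kg/m³.

1.12 kg/m³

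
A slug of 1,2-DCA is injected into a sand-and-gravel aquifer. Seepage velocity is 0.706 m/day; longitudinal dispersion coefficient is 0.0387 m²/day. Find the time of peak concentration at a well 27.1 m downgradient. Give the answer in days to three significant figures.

38.3 days

For the 1D instantaneous-source solution, setting ∂C/∂t = 0 at fixed x gives v²t² + 2Dt − x² = 0, so t = (√(D² + v²x²) − D)/v².
√(D² + v²x²) = √(0.0387² + 0.706² × 27.1²) = 19.13; v² = 0.498436.
t = (19.13 − 0.0387)/0.498436 = 38.3 days (vs. the pure-advection estimate x/v = 38.4 d).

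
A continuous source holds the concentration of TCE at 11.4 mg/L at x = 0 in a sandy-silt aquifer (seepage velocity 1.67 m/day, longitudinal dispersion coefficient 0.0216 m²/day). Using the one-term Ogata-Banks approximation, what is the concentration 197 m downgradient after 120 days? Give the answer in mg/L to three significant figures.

For a continuous step input, C/C₀ ≈ ½·erfc((x−vt)/(2√(Dt))).
vt = 1.67 × 120 = 200.4 m and 2√(Dt) = 2√(0.0216 × 120) = 3.220 m.
Argument (x−vt)/(2√(Dt)) = (197 − 200.4)/3.220 = -1.056; ½·erfc(-1.056) = 0.9323.
C = 11.4 × 0.9323 = 10.6 mg/L.

10.6 mg/L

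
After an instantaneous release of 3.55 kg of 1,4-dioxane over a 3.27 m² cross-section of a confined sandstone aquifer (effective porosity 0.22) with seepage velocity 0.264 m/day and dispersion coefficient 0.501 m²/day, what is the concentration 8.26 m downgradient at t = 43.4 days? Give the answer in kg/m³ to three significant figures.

0.265 kg/m³

For an instantaneous plane source, C(x,t) = M/(n_e·A·√(4πDt)) · exp(−(x−vt)²/(4Dt)), with n_e·A the pore (flow) area.
Plume center vt = 0.264 × 43.4 = 11.4576 m, so the well at 8.26 m is 3.1976 m upgradient of the peak.
√(4πDt) = 16.53 m, giving peak height M/(n_e·A·√(4πDt)) = 3.55/(0.22 × 3.27 × 16.53) = 0.2985 kg/m³.
(x−vt)²/(4Dt) = (-3.1976)²/(4 × 0.501 × 43.4) = 0.1176; exp(−0.1176) = 0.8891.
C = 0.2985 × 0.8891 = 0.265 kg/m³.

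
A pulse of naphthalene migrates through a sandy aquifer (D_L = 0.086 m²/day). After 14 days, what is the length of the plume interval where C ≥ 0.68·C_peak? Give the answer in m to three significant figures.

2.73 m

The plume is Gaussian with σ = √(2Dt) = √(2 × 0.086 × 14) = 1.552 m.
C/C_peak = exp(−Δx²/(2σ²)) = 0.68 ⇒ Δx = σ·√(−2 ln 0.68) = 1.552 × 0.8783 = 1.363 m.
Width = 2Δx = 2.73 m.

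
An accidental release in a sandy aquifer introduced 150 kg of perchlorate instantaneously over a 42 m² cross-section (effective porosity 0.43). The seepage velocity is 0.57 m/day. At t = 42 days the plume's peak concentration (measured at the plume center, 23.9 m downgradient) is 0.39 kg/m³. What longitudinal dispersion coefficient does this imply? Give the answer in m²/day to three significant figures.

0.859 m²/day

At the plume center C_max = M/(n_e·A·√(4πDt)), so D = M²/(4πt·(n_e·A·C_max)²).
n_e·A·C_max = 0.43 × 42 × 0.39 = 7.043 kg/m.
D = 150²/(4π × 42 × 7.043²) = 0.859 m²/day.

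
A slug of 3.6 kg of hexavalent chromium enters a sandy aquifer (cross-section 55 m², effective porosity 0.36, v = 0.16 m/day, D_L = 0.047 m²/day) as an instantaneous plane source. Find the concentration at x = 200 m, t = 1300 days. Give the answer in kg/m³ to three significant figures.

For an instantaneous plane source, C(x,t) = M/(n_e·A·√(4πDt)) · exp(−(x−vt)²/(4Dt)), with n_e·A the pore (flow) area.
Plume center vt = 0.16 × 1300 = 208 m, so the well at 200 m is 8 m upgradient of the peak.
√(4πDt) = 27.71 m, giving peak height M/(n_e·A·√(4πDt)) = 3.6/(0.36 × 55 × 27.71) = 0.006561 kg/m³.
(x−vt)²/(4Dt) = (-8)²/(4 × 0.047 × 1300) = 0.2619; exp(−0.2619) = 0.7696.
C = 0.006561 × 0.7696 = 0.00505 kg/m³.

0.00505 kg/m³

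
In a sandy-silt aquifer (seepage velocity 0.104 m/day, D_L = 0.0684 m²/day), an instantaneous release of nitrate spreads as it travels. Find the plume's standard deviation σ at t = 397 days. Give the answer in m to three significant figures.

7.37 m

Dispersive spreading gives a Gaussian with σ² = 2Dt; advection only shifts the center.
σ = √(2 × 0.0684 × 397) = 7.37 m.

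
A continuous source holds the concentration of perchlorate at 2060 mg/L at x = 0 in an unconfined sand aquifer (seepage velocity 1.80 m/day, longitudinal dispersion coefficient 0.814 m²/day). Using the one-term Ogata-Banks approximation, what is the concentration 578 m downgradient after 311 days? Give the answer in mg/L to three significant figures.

For a continuous step input, C/C₀ ≈ ½·erfc((x−vt)/(2√(Dt))).
vt = 1.80 × 311 = 559.8 m and 2√(Dt) = 2√(0.814 × 311) = 31.82 m.
Argument (x−vt)/(2√(Dt)) = (578 − 559.8)/31.82 = 0.5720; ½·erfc(0.5720) = 0.2093.
C = 2060 × 0.2093 = 431 mg/L.

431 mg/L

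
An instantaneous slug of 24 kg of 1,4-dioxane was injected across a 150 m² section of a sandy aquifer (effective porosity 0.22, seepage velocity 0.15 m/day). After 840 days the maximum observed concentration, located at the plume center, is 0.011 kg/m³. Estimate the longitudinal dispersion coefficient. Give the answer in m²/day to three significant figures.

At the plume center C_max = M/(n_e·A·√(4πDt)), so D = M²/(4πt·(n_e·A·C_max)²).
n_e·A·C_max = 0.22 × 150 × 0.011 = 0.3630 kg/m.
D = 24²/(4π × 840 × 0.3630²) = 0.414 m²/day.

0.414 m²/day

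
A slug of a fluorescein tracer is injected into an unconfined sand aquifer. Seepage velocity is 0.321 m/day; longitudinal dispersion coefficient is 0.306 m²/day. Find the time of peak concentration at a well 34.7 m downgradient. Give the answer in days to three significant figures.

For the 1D instantaneous-source solution, setting ∂C/∂t = 0 at fixed x gives v²t² + 2Dt − x² = 0, so t = (√(D² + v²x²) − D)/v².
√(D² + v²x²) = √(0.306² + 0.321² × 34.7²) = 11.14; v² = 0.103041.
t = (11.14 − 0.306)/0.103041 = 105 days (vs. the pure-advection estimate x/v = 108 d).

105 days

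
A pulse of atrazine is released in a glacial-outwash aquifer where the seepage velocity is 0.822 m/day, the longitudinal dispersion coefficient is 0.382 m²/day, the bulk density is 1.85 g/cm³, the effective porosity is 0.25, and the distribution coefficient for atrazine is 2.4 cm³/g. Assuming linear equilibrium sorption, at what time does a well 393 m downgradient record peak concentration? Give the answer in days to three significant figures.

8960 days

Retardation factor R = 1 + ρ_b·K_d/n = 1 + 1.85 × 2.4/0.25 = 18.76.
Sorption retards both mechanisms: v_R = v/R = 0.04382 m/day, D_R = D/R = 0.02036 m²/day.
Peak time from v_R²t² + 2D_R t − x² = 0: t = (√(D_R² + v_R²x²) − D_R)/v_R².
√(D_R² + v_R²x²) = √(0.02036² + 0.04382² × 393²) = 17.22; v_R² = 0.001920.
t = (17.22 − 0.02036)/0.001920 = 8960 days.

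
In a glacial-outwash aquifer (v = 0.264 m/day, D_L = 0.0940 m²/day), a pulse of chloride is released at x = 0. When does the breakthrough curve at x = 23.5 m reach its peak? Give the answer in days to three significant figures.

For the 1D instantaneous-source solution, setting ∂C/∂t = 0 at fixed x gives v²t² + 2Dt − x² = 0, so t = (√(D² + v²x²) − D)/v².
√(D² + v²x²) = √(0.0940² + 0.264² × 23.5²) = 6.205; v² = 0.069696.
t = (6.205 − 0.0940)/0.069696 = 87.7 days (vs. the pure-advection estimate x/v = 89.0 d).

87.7 days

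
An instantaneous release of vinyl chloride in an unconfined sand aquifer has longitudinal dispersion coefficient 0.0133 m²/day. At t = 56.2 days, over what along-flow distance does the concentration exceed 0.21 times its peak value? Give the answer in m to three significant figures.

4.32 m

The plume is Gaussian with σ = √(2Dt) = √(2 × 0.0133 × 56.2) = 1.223 m.
C/C_peak = exp(−Δx²/(2σ²)) = 0.21 ⇒ Δx = σ·√(−2 ln 0.21) = 1.223 × 1.767 = 2.161 m.
Width = 2Δx = 4.32 m.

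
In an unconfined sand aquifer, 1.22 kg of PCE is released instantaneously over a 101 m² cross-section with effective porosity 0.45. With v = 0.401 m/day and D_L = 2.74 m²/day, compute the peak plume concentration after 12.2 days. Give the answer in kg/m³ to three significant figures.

0.00131 kg/m³

The peak of an instantaneous 1D plume sits at x = vt; there the Gaussian factor is 1 and C_max = M/(n_e·A·√(4πDt)), where n_e·A is the pore area the mass is dissolved in.
√(4πDt) = √(4π × 2.74 × 12.2) = 20.50 m, so C_max = 1.22/(0.45 × 101 × 20.50) = 0.00131 kg/m³.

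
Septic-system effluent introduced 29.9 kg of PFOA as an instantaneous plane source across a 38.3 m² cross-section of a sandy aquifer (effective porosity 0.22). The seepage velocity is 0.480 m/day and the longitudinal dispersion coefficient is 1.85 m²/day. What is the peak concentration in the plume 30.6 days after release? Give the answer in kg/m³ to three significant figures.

0.133 kg/m³

The peak of an instantaneous 1D plume sits at x = vt; there the Gaussian factor is 1 and C_max = M/(n_e·A·√(4πDt)), where n_e·A is the pore area the mass is dissolved in.
√(4πDt) = √(4π × 1.85 × 30.6) = 26.67 m, so C_max = 29.9/(0.22 × 38.3 × 26.67) = 0.133 kg/m³.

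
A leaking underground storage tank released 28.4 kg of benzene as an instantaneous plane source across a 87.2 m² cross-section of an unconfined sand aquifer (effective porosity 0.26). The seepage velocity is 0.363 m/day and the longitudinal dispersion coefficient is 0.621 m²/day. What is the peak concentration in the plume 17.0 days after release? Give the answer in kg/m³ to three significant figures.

0.109 kg/m³

The peak of an instantaneous 1D plume sits at x = vt; there the Gaussian factor is 1 and C_max = M/(n_e·A·√(4πDt)), where n_e·A is the pore area the mass is dissolved in.
√(4πDt) = √(4π × 0.621 × 17.0) = 11.52 m, so C_max = 28.4/(0.26 × 87.2 × 11.52) = 0.109 kg/m³.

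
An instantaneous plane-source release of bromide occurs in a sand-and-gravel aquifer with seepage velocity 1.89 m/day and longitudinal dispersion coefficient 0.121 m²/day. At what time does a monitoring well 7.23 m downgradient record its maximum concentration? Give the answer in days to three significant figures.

For the 1D instantaneous-source solution, setting ∂C/∂t = 0 at fixed x gives v²t² + 2Dt − x² = 0, so t = (√(D² + v²x²) − D)/v².
√(D² + v²x²) = √(0.121² + 1.89² × 7.23²) = 13.67; v² = 3.5721.
t = (13.67 − 0.121)/3.5721 = 3.79 days (vs. the pure-advection estimate x/v = 3.83 d).

3.79 days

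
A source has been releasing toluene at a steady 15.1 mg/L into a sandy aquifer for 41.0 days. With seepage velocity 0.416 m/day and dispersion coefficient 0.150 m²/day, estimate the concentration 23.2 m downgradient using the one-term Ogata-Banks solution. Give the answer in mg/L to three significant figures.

For a continuous step input, C/C₀ ≈ ½·erfc((x−vt)/(2√(Dt))).
vt = 0.416 × 41.0 = 17.056 m and 2√(Dt) = 2√(0.150 × 41.0) = 4.960 m.
Argument (x−vt)/(2√(Dt)) = (23.2 − 17.056)/4.960 = 1.239; ½·erfc(1.239) = 0.03987.
C = 15.1 × 0.03987 = 0.602 mg/L.

0.602 mg/L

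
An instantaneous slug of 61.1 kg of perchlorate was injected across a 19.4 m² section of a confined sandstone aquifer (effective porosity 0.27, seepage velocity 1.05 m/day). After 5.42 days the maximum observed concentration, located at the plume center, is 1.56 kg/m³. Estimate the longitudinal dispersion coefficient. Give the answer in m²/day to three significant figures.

At the plume center C_max = M/(n_e·A·√(4πDt)), so D = M²/(4πt·(n_e·A·C_max)²).
n_e·A·C_max = 0.27 × 19.4 × 1.56 = 8.171 kg/m.
D = 61.1²/(4π × 5.42 × 8.171²) = 0.821 m²/day.

0.821 m²/day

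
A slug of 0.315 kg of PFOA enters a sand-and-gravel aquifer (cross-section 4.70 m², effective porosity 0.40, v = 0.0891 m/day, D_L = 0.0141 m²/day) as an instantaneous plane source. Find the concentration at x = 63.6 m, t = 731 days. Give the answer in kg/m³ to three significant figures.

0.0139 kg/m³

For an instantaneous plane source, C(x,t) = M/(n_e·A·√(4πDt)) · exp(−(x−vt)²/(4Dt)), with n_e·A the pore (flow) area.
Plume center vt = 0.0891 × 731 = 65.1321 m, so the well at 63.6 m is 1.5321 m upgradient of the peak.
√(4πDt) = 11.38 m, giving peak height M/(n_e·A·√(4πDt)) = 0.315/(0.40 × 4.70 × 11.38) = 0.01472 kg/m³.
(x−vt)²/(4Dt) = (-1.5321)²/(4 × 0.0141 × 731) = 0.05693; exp(−0.05693) = 0.9447.
C = 0.01472 × 0.9447 = 0.0139 kg/m³.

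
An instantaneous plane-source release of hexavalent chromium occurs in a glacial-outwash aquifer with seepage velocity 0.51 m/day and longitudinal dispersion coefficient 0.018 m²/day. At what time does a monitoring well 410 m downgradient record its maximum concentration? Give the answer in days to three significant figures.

804 days

For the 1D instantaneous-source solution, setting ∂C/∂t = 0 at fixed x gives v²t² + 2Dt − x² = 0, so t = (√(D² + v²x²) − D)/v².
√(D² + v²x²) = √(0.018² + 0.51² × 410²) = 209.1; v² = 0.2601.
t = (209.1 − 0.018)/0.2601 = 804 days (vs. the pure-advection estimate x/v = 804 d).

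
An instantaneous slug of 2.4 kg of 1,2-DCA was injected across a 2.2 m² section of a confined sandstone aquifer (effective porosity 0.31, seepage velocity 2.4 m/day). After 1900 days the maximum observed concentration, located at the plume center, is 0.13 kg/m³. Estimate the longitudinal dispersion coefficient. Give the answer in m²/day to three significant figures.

0.0307 m²/day

At the plume center C_max = M/(n_e·A·√(4πDt)), so D = M²/(4πt·(n_e·A·C_max)²).
n_e·A·C_max = 0.31 × 2.2 × 0.13 = 0.08866 kg/m.
D = 2.4²/(4π × 1900 × 0.08866²) = 0.0307 m²/day.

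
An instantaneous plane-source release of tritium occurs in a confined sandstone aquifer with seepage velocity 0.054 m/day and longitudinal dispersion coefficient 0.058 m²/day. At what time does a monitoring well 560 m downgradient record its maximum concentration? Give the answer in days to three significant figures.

For the 1D instantaneous-source solution, setting ∂C/∂t = 0 at fixed x gives v²t² + 2Dt − x² = 0, so t = (√(D² + v²x²) − D)/v².
√(D² + v²x²) = √(0.058² + 0.054² × 560²) = 30.24; v² = 0.002916.
t = (30.24 − 0.058)/0.002916 = 10400 days (vs. the pure-advection estimate x/v = 10400 d).

10400 days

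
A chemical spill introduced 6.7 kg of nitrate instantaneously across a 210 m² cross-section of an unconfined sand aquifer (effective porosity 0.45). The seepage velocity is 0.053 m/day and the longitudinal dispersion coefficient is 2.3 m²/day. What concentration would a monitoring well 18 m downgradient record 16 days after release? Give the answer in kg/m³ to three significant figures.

0.000447 kg/m³

For an instantaneous plane source, C(x,t) = M/(n_e·A·√(4πDt)) · exp(−(x−vt)²/(4Dt)), with n_e·A the pore (flow) area.
Plume center vt = 0.053 × 16 = 0.848 m, so the well at 18 m is 17.152 m downgradient of the peak.
√(4πDt) = 21.50 m, giving peak height M/(n_e·A·√(4πDt)) = 6.7/(0.45 × 210 × 21.50) = 0.003298 kg/m³.
(x−vt)²/(4Dt) = (17.152)²/(4 × 2.3 × 16) = 1.999; exp(−1.999) = 0.1355.
C = 0.003298 × 0.1355 = 0.000447 kg/m³.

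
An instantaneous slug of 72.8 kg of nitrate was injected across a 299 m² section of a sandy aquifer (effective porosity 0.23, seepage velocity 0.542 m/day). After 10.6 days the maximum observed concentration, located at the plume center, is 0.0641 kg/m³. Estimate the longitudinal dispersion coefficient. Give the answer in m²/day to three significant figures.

At the plume center C_max = M/(n_e·A·√(4πDt)), so D = M²/(4πt·(n_e·A·C_max)²).
n_e·A·C_max = 0.23 × 299 × 0.0641 = 4.408 kg/m.
D = 72.8²/(4π × 10.6 × 4.408²) = 2.05 m²/day.

2.05 m²/day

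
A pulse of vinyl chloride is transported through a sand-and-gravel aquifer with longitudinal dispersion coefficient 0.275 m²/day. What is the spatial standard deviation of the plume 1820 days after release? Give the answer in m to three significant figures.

Dispersive spreading gives a Gaussian with σ² = 2Dt; advection only shifts the center.
σ = √(2 × 0.275 × 1820) = 31.6 m.

31.6 m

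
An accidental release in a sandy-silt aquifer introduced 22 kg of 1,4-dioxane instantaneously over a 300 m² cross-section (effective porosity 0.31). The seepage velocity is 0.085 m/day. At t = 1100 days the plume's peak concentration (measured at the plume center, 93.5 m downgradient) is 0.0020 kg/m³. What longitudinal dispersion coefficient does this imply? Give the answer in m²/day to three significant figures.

1.01 m²/day

At the plume center C_max = M/(n_e·A·√(4πDt)), so D = M²/(4πt·(n_e·A·C_max)²).
n_e·A·C_max = 0.31 × 300 × 0.0020 = 0.1860 kg/m.
D = 22²/(4π × 1100 × 0.1860²) = 1.01 m²/day.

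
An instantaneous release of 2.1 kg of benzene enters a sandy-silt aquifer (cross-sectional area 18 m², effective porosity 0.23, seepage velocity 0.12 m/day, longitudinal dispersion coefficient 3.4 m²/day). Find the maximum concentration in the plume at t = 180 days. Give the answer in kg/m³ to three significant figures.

0.00578 kg/m³

The peak of an instantaneous 1D plume sits at x = vt; there the Gaussian factor is 1 and C_max = M/(n_e·A·√(4πDt)), where n_e·A is the pore area the mass is dissolved in.
√(4πDt) = √(4π × 3.4 × 180) = 87.70 m, so C_max = 2.1/(0.23 × 18 × 87.70) = 0.00578 kg/m³.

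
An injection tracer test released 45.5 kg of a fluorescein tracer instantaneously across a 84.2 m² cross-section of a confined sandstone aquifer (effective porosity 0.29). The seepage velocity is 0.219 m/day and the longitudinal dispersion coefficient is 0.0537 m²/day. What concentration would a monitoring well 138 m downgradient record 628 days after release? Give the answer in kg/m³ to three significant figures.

For an instantaneous plane source, C(x,t) = M/(n_e·A·√(4πDt)) · exp(−(x−vt)²/(4Dt)), with n_e·A the pore (flow) area.
Plume center vt = 0.219 × 628 = 137.532 m, so the well at 138 m is 0.468 m downgradient of the peak.
√(4πDt) = 20.59 m, giving peak height M/(n_e·A·√(4πDt)) = 45.5/(0.29 × 84.2 × 20.59) = 0.09050 kg/m³.
(x−vt)²/(4Dt) = (0.468)²/(4 × 0.0537 × 628) = 0.001624; exp(−0.001624) = 0.9984.
C = 0.09050 × 0.9984 = 0.0904 kg/m³.

0.0904 kg/m³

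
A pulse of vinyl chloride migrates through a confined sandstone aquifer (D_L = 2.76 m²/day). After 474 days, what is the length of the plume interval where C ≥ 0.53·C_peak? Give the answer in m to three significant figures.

The plume is Gaussian with σ = √(2Dt) = √(2 × 2.76 × 474) = 51.15 m.
C/C_peak = exp(−Δx²/(2σ²)) = 0.53 ⇒ Δx = σ·√(−2 ln 0.53) = 51.15 × 1.127 = 57.65 m.
Width = 2Δx = 115 m.

115 m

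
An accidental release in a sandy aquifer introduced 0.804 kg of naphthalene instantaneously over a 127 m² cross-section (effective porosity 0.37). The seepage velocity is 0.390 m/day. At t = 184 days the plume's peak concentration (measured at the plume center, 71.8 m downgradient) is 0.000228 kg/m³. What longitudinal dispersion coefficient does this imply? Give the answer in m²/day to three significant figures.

At the plume center C_max = M/(n_e·A·√(4πDt)), so D = M²/(4πt·(n_e·A·C_max)²).
n_e·A·C_max = 0.37 × 127 × 0.000228 = 0.01071 kg/m.
D = 0.804²/(4π × 184 × 0.01071²) = 2.44 m²/day.

2.44 m²/day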